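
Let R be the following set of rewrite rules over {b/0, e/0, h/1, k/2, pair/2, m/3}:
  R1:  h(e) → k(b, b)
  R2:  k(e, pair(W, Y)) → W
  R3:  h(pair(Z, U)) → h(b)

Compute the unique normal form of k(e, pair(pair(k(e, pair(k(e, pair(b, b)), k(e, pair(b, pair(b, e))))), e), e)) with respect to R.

1. k(e, pair(pair(k(e, pair(k(e, pair(b, b)), k(e, pair(b, pair(b, e))))), e), e))  →  pair(k(e, pair(k(e, pair(b, b)), k(e, pair(b, pair(b, e))))), e)   [R2 at ε]
2. pair(k(e, pair(k(e, pair(b, b)), k(e, pair(b, pair(b, e))))), e)  →  pair(k(e, pair(b, b)), e)   [R2 at 1]
3. pair(k(e, pair(b, b)), e)  →  pair(b, e)   [R2 at 1]

pair(b, e)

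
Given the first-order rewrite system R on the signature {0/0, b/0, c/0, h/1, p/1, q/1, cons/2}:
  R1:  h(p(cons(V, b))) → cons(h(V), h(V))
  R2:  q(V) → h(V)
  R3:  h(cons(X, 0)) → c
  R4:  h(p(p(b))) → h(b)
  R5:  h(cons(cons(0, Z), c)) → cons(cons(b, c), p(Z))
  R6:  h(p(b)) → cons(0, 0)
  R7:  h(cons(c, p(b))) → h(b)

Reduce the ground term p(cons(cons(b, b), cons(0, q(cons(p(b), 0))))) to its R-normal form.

p(cons(cons(b, b), cons(0, c)))

1. p(cons(cons(b, b), cons(0, q(cons(p(b), 0)))))  →  p(cons(cons(b, b), cons(0, h(cons(p(b), 0)))))   [R2 at 1.2.2]
2. p(cons(cons(b, b), cons(0, h(cons(p(b), 0)))))  →  p(cons(cons(b, b), cons(0, c)))   [R3 at 1.2.2]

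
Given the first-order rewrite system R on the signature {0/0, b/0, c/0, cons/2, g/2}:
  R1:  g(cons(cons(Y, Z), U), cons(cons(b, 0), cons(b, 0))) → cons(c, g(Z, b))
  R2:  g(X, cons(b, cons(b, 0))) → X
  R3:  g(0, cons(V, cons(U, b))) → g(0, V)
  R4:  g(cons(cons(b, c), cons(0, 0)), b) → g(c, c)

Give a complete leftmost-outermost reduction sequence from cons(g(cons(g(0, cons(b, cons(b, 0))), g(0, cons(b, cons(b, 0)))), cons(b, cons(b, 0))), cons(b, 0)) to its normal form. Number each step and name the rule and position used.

1. cons(g(cons(g(0, cons(b, cons(b, 0))), g(0, cons(b, cons(b, 0)))), cons(b, cons(b, 0))), cons(b, 0))  →  cons(cons(g(0, cons(b, cons(b, 0))), g(0, cons(b, cons(b, 0)))), cons(b, 0))   [R2 at 1]
2. cons(cons(g(0, cons(b, cons(b, 0))), g(0, cons(b, cons(b, 0)))), cons(b, 0))  →  cons(cons(0, g(0, cons(b, cons(b, 0)))), cons(b, 0))   [R2 at 1.1]
3. cons(cons(0, g(0, cons(b, cons(b, 0)))), cons(b, 0))  →  cons(cons(0, 0), cons(b, 0))   [R2 at 1.2]

cons(cons(0, 0), cons(b, 0))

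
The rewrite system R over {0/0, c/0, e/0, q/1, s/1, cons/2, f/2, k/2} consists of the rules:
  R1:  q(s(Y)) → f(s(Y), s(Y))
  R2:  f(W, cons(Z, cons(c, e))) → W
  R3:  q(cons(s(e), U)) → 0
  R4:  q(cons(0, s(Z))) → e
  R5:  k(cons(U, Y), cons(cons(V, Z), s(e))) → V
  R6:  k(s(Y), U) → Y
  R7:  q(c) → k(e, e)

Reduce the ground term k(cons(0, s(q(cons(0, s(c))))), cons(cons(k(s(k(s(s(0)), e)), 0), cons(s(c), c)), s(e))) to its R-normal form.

s(0)

1. k(cons(0, s(q(cons(0, s(c))))), cons(cons(k(s(k(s(s(0)), e)), 0), cons(s(c), c)), s(e)))  →  k(s(k(s(s(0)), e)), 0)   [R5 at ε]
2. k(s(k(s(s(0)), e)), 0)  →  k(s(s(0)), e)   [R6 at ε]
3. k(s(s(0)), e)  →  s(0)   [R6 at ε]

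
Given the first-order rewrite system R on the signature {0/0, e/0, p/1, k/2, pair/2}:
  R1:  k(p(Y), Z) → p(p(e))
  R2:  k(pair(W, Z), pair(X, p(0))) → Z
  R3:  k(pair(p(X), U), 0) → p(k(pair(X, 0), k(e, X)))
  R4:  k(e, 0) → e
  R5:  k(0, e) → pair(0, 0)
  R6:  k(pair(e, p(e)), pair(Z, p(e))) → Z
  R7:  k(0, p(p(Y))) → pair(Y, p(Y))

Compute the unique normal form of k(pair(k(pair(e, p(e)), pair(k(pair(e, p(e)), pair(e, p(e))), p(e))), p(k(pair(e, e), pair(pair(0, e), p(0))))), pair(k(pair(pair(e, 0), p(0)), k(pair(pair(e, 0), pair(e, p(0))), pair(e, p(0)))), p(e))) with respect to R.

p(0)

1. k(pair(k(pair(e, p(e)), pair(k(pair(e, p(e)), pair(e, p(e))), p(e))), p(k(pair(e, e), pair(pair(0, e), p(0))))), pair(k(pair(pair(e, 0), p(0)), k(pair(pair(e, 0), pair(e, p(0))), pair(e, p(0)))), p(e)))  →  k(pair(k(pair(e, p(e)), pair(e, p(e))), p(k(pair(e, e), pair(pair(0, e), p(0))))), pair(k(pair(pair(e, 0), p(0)), k(pair(pair(e, 0), pair(e, p(0))), pair(e, p(0)))), p(e)))   [R6 at 1.1]
2. k(pair(k(pair(e, p(e)), pair(e, p(e))), p(k(pair(e, e), pair(pair(0, e), p(0))))), pair(k(pair(pair(e, 0), p(0)), k(pair(pair(e, 0), pair(e, p(0))), pair(e, p(0)))), p(e)))  →  k(pair(e, p(k(pair(e, e), pair(pair(0, e), p(0))))), pair(k(pair(pair(e, 0), p(0)), k(pair(pair(e, 0), pair(e, p(0))), pair(e, p(0)))), p(e)))   [R6 at 1.1]
3. k(pair(e, p(k(pair(e, e), pair(pair(0, e), p(0))))), pair(k(pair(pair(e, 0), p(0)), k(pair(pair(e, 0), pair(e, p(0))), pair(e, p(0)))), p(e)))  →  k(pair(e, p(e)), pair(k(pair(pair(e, 0), p(0)), k(pair(pair(e, 0), pair(e, p(0))), pair(e, p(0)))), p(e)))   [R2 at 1.2.1]
4. k(pair(e, p(e)), pair(k(pair(pair(e, 0), p(0)), k(pair(pair(e, 0), pair(e, p(0))), pair(e, p(0)))), p(e)))  →  k(pair(pair(e, 0), p(0)), k(pair(pair(e, 0), pair(e, p(0))), pair(e, p(0))))   [R6 at ε]
5. k(pair(pair(e, 0), p(0)), k(pair(pair(e, 0), pair(e, p(0))), pair(e, p(0))))  →  k(pair(pair(e, 0), p(0)), pair(e, p(0)))   [R2 at 2]
6. k(pair(pair(e, 0), p(0)), pair(e, p(0)))  →  p(0)   [R2 at ε]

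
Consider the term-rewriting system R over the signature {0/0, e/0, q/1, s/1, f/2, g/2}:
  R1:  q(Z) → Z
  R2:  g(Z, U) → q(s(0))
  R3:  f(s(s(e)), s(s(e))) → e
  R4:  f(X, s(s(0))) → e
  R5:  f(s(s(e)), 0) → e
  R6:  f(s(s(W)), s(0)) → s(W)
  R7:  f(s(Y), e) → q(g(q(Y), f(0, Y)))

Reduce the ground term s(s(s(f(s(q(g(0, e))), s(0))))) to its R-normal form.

1. s(s(s(f(s(q(g(0, e))), s(0)))))  →  s(s(s(f(s(g(0, e)), s(0)))))   [R1 at 1.1.1.1.1]
2. s(s(s(f(s(g(0, e)), s(0)))))  →  s(s(s(f(s(q(s(0))), s(0)))))   [R2 at 1.1.1.1.1]
3. s(s(s(f(s(q(s(0))), s(0)))))  →  s(s(s(f(s(s(0)), s(0)))))   [R1 at 1.1.1.1.1]
4. s(s(s(f(s(s(0)), s(0)))))  →  s(s(s(s(0))))   [R6 at 1.1.1]

s(s(s(s(0))))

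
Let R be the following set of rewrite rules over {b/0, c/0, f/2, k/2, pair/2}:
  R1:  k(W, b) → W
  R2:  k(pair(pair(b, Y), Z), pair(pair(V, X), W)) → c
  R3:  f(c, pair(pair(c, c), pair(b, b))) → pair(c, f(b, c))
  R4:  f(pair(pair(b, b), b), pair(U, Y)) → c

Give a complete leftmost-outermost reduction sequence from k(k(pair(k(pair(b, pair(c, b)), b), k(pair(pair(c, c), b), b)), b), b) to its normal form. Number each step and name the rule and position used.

1. k(k(pair(k(pair(b, pair(c, b)), b), k(pair(pair(c, c), b), b)), b), b)  →  k(pair(k(pair(b, pair(c, b)), b), k(pair(pair(c, c), b), b)), b)   [R1 at ε]
2. k(pair(k(pair(b, pair(c, b)), b), k(pair(pair(c, c), b), b)), b)  →  pair(k(pair(b, pair(c, b)), b), k(pair(pair(c, c), b), b))   [R1 at ε]
3. pair(k(pair(b, pair(c, b)), b), k(pair(pair(c, c), b), b))  →  pair(pair(b, pair(c, b)), k(pair(pair(c, c), b), b))   [R1 at 1]
4. pair(pair(b, pair(c, b)), k(pair(pair(c, c), b), b))  →  pair(pair(b, pair(c, b)), pair(pair(c, c), b))   [R1 at 2]

pair(pair(b, pair(c, b)), pair(pair(c, c), b))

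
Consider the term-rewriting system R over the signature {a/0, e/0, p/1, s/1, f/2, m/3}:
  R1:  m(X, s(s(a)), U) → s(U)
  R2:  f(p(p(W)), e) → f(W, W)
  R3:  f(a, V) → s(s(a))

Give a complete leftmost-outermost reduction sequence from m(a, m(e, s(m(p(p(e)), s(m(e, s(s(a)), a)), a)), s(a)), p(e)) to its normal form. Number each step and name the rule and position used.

s(p(e))

1. m(a, m(e, s(m(p(p(e)), s(m(e, s(s(a)), a)), a)), s(a)), p(e))  →  m(a, m(e, s(m(p(p(e)), s(s(a)), a)), s(a)), p(e))   [R1 at 2.2.1.2.1]
2. m(a, m(e, s(m(p(p(e)), s(s(a)), a)), s(a)), p(e))  →  m(a, m(e, s(s(a)), s(a)), p(e))   [R1 at 2.2.1]
3. m(a, m(e, s(s(a)), s(a)), p(e))  →  m(a, s(s(a)), p(e))   [R1 at 2]
4. m(a, s(s(a)), p(e))  →  s(p(e))   [R1 at ε]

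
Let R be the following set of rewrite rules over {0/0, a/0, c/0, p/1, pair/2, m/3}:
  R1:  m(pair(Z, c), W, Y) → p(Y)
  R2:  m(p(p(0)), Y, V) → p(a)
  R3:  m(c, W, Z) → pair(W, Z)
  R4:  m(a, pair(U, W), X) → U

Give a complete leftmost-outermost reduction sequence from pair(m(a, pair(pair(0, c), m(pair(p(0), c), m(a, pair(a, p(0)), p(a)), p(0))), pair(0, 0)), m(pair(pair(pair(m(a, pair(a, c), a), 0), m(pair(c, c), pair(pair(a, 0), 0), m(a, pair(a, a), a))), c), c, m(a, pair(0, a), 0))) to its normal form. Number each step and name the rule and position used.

pair(pair(0, c), p(0))

1. pair(m(a, pair(pair(0, c), m(pair(p(0), c), m(a, pair(a, p(0)), p(a)), p(0))), pair(0, 0)), m(pair(pair(pair(m(a, pair(a, c), a), 0), m(pair(c, c), pair(pair(a, 0), 0), m(a, pair(a, a), a))), c), c, m(a, pair(0, a), 0)))  →  pair(pair(0, c), m(pair(pair(pair(m(a, pair(a, c), a), 0), m(pair(c, c), pair(pair(a, 0), 0), m(a, pair(a, a), a))), c), c, m(a, pair(0, a), 0)))   [R4 at 1]
2. pair(pair(0, c), m(pair(pair(pair(m(a, pair(a, c), a), 0), m(pair(c, c), pair(pair(a, 0), 0), m(a, pair(a, a), a))), c), c, m(a, pair(0, a), 0)))  →  pair(pair(0, c), p(m(a, pair(0, a), 0)))   [R1 at 2]
3. pair(pair(0, c), p(m(a, pair(0, a), 0)))  →  pair(pair(0, c), p(0))   [R4 at 2.1]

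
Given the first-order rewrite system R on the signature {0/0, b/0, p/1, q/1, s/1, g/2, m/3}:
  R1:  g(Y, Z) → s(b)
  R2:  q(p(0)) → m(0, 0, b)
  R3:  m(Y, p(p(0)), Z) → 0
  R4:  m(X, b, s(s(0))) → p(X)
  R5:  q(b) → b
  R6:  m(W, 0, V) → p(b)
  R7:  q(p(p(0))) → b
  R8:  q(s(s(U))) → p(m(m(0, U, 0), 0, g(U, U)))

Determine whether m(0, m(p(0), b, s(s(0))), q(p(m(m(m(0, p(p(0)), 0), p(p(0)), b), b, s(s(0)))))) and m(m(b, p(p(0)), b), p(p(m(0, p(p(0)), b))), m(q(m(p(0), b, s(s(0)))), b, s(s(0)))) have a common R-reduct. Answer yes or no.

yes — NF(t₁) = 0, NF(t₂) = 0

Reduce t₁ = m(0, m(p(0), b, s(s(0))), q(p(m(m(m(0, p(p(0)), 0), p(p(0)), b), b, s(s(0)))))):
1. m(0, m(p(0), b, s(s(0))), q(p(m(m(m(0, p(p(0)), 0), p(p(0)), b), b, s(s(0))))))  →  m(0, p(p(0)), q(p(m(m(m(0, p(p(0)), 0), p(p(0)), b), b, s(s(0))))))   [R4 at 2]
2. m(0, p(p(0)), q(p(m(m(m(0, p(p(0)), 0), p(p(0)), b), b, s(s(0))))))  →  0   [R3 at ε]

Reduce t₂ = m(m(b, p(p(0)), b), p(p(m(0, p(p(0)), b))), m(q(m(p(0), b, s(s(0)))), b, s(s(0)))):
1. m(m(b, p(p(0)), b), p(p(m(0, p(p(0)), b))), m(q(m(p(0), b, s(s(0)))), b, s(s(0))))  →  m(0, p(p(m(0, p(p(0)), b))), m(q(m(p(0), b, s(s(0)))), b, s(s(0))))   [R3 at 1]
2. m(0, p(p(m(0, p(p(0)), b))), m(q(m(p(0), b, s(s(0)))), b, s(s(0))))  →  m(0, p(p(0)), m(q(m(p(0), b, s(s(0)))), b, s(s(0))))   [R3 at 2.1.1]
3. m(0, p(p(0)), m(q(m(p(0), b, s(s(0)))), b, s(s(0))))  →  0   [R3 at ε]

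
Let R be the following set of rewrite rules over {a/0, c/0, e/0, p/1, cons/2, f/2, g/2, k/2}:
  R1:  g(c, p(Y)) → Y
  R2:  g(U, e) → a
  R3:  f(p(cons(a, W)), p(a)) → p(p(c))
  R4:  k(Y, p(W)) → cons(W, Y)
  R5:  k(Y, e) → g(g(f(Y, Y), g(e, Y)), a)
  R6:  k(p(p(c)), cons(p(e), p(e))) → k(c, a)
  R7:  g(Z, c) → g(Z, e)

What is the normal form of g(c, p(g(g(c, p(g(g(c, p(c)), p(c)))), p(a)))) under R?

1. g(c, p(g(g(c, p(g(g(c, p(c)), p(c)))), p(a))))  →  g(g(c, p(g(g(c, p(c)), p(c)))), p(a))   [R1 at ε]
2. g(g(c, p(g(g(c, p(c)), p(c)))), p(a))  →  g(g(g(c, p(c)), p(c)), p(a))   [R1 at 1]
3. g(g(g(c, p(c)), p(c)), p(a))  →  g(g(c, p(c)), p(a))   [R1 at 1.1]
4. g(g(c, p(c)), p(a))  →  g(c, p(a))   [R1 at 1]
5. g(c, p(a))  →  a   [R1 at ε]

a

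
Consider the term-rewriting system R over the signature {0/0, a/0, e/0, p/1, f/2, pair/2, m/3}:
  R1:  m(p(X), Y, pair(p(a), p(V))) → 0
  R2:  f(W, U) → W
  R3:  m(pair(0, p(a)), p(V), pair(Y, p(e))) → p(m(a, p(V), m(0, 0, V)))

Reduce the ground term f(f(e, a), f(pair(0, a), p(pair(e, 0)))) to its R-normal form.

e

1. f(f(e, a), f(pair(0, a), p(pair(e, 0))))  →  f(e, a)   [R2 at ε]
2. f(e, a)  →  e   [R2 at ε]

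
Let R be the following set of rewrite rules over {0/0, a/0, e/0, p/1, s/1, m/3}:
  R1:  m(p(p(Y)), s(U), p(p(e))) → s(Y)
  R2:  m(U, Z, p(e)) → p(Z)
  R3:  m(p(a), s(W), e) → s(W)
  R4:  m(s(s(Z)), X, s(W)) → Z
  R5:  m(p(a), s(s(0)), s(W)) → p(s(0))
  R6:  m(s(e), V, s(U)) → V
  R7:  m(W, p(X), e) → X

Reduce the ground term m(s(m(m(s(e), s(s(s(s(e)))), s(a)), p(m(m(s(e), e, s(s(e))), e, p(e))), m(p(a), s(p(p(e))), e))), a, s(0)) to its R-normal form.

s(e)

1. m(s(m(m(s(e), s(s(s(s(e)))), s(a)), p(m(m(s(e), e, s(s(e))), e, p(e))), m(p(a), s(p(p(e))), e))), a, s(0))  →  m(s(m(s(s(s(s(e)))), p(m(m(s(e), e, s(s(e))), e, p(e))), m(p(a), s(p(p(e))), e))), a, s(0))   [R6 at 1.1.1]
2. m(s(m(s(s(s(s(e)))), p(m(m(s(e), e, s(s(e))), e, p(e))), m(p(a), s(p(p(e))), e))), a, s(0))  →  m(s(m(s(s(s(s(e)))), p(p(e)), m(p(a), s(p(p(e))), e))), a, s(0))   [R2 at 1.1.2.1]
3. m(s(m(s(s(s(s(e)))), p(p(e)), m(p(a), s(p(p(e))), e))), a, s(0))  →  m(s(m(s(s(s(s(e)))), p(p(e)), s(p(p(e))))), a, s(0))   [R3 at 1.1.3]
4. m(s(m(s(s(s(s(e)))), p(p(e)), s(p(p(e))))), a, s(0))  →  m(s(s(s(e))), a, s(0))   [R4 at 1.1]
5. m(s(s(s(e))), a, s(0))  →  s(e)   [R4 at ε]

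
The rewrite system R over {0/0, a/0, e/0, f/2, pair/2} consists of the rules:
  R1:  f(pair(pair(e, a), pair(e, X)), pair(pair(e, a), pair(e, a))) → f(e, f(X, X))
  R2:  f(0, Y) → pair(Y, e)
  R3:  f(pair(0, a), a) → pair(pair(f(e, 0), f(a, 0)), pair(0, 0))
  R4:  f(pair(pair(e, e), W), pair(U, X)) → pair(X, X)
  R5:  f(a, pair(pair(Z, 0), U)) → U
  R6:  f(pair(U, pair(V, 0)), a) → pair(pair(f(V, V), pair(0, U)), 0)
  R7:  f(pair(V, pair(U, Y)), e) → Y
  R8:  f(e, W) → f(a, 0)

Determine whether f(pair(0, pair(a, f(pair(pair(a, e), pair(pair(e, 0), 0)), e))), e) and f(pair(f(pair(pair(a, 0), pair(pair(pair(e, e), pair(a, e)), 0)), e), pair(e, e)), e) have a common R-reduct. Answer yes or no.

no — NF(t₁) = 0, NF(t₂) = e

Reduce t₁ = f(pair(0, pair(a, f(pair(pair(a, e), pair(pair(e, 0), 0)), e))), e):
1. f(pair(0, pair(a, f(pair(pair(a, e), pair(pair(e, 0), 0)), e))), e)  →  f(pair(pair(a, e), pair(pair(e, 0), 0)), e)   [R7 at ε]
2. f(pair(pair(a, e), pair(pair(e, 0), 0)), e)  →  0   [R7 at ε]

Reduce t₂ = f(pair(f(pair(pair(a, 0), pair(pair(pair(e, e), pair(a, e)), 0)), e), pair(e, e)), e):
1. f(pair(f(pair(pair(a, 0), pair(pair(pair(e, e), pair(a, e)), 0)), e), pair(e, e)), e)  →  e   [R7 at ε]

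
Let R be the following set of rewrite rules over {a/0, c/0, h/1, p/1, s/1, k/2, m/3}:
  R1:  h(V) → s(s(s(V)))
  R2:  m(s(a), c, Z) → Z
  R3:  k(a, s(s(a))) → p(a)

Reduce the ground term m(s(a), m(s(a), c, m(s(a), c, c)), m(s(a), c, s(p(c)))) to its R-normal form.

s(p(c))

1. m(s(a), m(s(a), c, m(s(a), c, c)), m(s(a), c, s(p(c))))  →  m(s(a), m(s(a), c, c), m(s(a), c, s(p(c))))   [R2 at 2]
2. m(s(a), m(s(a), c, c), m(s(a), c, s(p(c))))  →  m(s(a), c, m(s(a), c, s(p(c))))   [R2 at 2]
3. m(s(a), c, m(s(a), c, s(p(c))))  →  m(s(a), c, s(p(c)))   [R2 at ε]
4. m(s(a), c, s(p(c)))  →  s(p(c))   [R2 at ε]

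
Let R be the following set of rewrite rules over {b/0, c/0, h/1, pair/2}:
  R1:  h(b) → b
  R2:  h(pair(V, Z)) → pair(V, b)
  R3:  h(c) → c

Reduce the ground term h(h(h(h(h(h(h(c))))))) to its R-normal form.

c

1. h(h(h(h(h(h(h(c)))))))  →  h(h(h(h(h(h(c))))))   [R3 at 1.1.1.1.1.1]
2. h(h(h(h(h(h(c))))))  →  h(h(h(h(h(c)))))   [R3 at 1.1.1.1.1]
3. h(h(h(h(h(c)))))  →  h(h(h(h(c))))   [R3 at 1.1.1.1]
4. h(h(h(h(c))))  →  h(h(h(c)))   [R3 at 1.1.1]
5. h(h(h(c)))  →  h(h(c))   [R3 at 1.1]
6. h(h(c))  →  h(c)   [R3 at 1]
7. h(c)  →  c   [R3 at ε]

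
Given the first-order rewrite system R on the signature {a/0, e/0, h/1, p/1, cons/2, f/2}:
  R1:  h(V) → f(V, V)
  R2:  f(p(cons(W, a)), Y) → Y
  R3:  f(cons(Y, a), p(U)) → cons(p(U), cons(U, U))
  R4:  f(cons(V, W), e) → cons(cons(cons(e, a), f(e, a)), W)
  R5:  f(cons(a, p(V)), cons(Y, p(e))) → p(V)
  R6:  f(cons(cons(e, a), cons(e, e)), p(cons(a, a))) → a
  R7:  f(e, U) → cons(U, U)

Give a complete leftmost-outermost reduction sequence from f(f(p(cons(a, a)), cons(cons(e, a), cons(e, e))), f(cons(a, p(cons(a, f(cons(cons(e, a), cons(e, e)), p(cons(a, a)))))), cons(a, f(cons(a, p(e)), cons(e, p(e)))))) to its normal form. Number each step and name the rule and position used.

1. f(f(p(cons(a, a)), cons(cons(e, a), cons(e, e))), f(cons(a, p(cons(a, f(cons(cons(e, a), cons(e, e)), p(cons(a, a)))))), cons(a, f(cons(a, p(e)), cons(e, p(e))))))  →  f(cons(cons(e, a), cons(e, e)), f(cons(a, p(cons(a, f(cons(cons(e, a), cons(e, e)), p(cons(a, a)))))), cons(a, f(cons(a, p(e)), cons(e, p(e))))))   [R2 at 1]
2. f(cons(cons(e, a), cons(e, e)), f(cons(a, p(cons(a, f(cons(cons(e, a), cons(e, e)), p(cons(a, a)))))), cons(a, f(cons(a, p(e)), cons(e, p(e))))))  →  f(cons(cons(e, a), cons(e, e)), f(cons(a, p(cons(a, a))), cons(a, f(cons(a, p(e)), cons(e, p(e))))))   [R6 at 2.1.2.1.2]
3. f(cons(cons(e, a), cons(e, e)), f(cons(a, p(cons(a, a))), cons(a, f(cons(a, p(e)), cons(e, p(e))))))  →  f(cons(cons(e, a), cons(e, e)), f(cons(a, p(cons(a, a))), cons(a, p(e))))   [R5 at 2.2.2]
4. f(cons(cons(e, a), cons(e, e)), f(cons(a, p(cons(a, a))), cons(a, p(e))))  →  f(cons(cons(e, a), cons(e, e)), p(cons(a, a)))   [R5 at 2]
5. f(cons(cons(e, a), cons(e, e)), p(cons(a, a)))  →  a   [R6 at ε]

a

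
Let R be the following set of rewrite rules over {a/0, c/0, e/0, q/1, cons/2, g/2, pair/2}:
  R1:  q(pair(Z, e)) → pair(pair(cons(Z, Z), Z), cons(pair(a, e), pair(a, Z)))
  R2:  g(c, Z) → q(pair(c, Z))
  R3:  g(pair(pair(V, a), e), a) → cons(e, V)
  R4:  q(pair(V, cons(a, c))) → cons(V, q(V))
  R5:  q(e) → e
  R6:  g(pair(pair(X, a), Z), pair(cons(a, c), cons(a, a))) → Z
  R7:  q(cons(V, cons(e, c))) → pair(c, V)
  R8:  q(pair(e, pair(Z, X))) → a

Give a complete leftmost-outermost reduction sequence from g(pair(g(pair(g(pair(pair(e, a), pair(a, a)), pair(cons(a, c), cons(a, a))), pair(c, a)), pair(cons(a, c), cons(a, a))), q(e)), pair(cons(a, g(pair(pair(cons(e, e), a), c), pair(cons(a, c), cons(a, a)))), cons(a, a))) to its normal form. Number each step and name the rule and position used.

e

1. g(pair(g(pair(g(pair(pair(e, a), pair(a, a)), pair(cons(a, c), cons(a, a))), pair(c, a)), pair(cons(a, c), cons(a, a))), q(e)), pair(cons(a, g(pair(pair(cons(e, e), a), c), pair(cons(a, c), cons(a, a)))), cons(a, a)))  →  g(pair(g(pair(pair(a, a), pair(c, a)), pair(cons(a, c), cons(a, a))), q(e)), pair(cons(a, g(pair(pair(cons(e, e), a), c), pair(cons(a, c), cons(a, a)))), cons(a, a)))   [R6 at 1.1.1.1]
2. g(pair(g(pair(pair(a, a), pair(c, a)), pair(cons(a, c), cons(a, a))), q(e)), pair(cons(a, g(pair(pair(cons(e, e), a), c), pair(cons(a, c), cons(a, a)))), cons(a, a)))  →  g(pair(pair(c, a), q(e)), pair(cons(a, g(pair(pair(cons(e, e), a), c), pair(cons(a, c), cons(a, a)))), cons(a, a)))   [R6 at 1.1]
3. g(pair(pair(c, a), q(e)), pair(cons(a, g(pair(pair(cons(e, e), a), c), pair(cons(a, c), cons(a, a)))), cons(a, a)))  →  g(pair(pair(c, a), e), pair(cons(a, g(pair(pair(cons(e, e), a), c), pair(cons(a, c), cons(a, a)))), cons(a, a)))   [R5 at 1.2]
4. g(pair(pair(c, a), e), pair(cons(a, g(pair(pair(cons(e, e), a), c), pair(cons(a, c), cons(a, a)))), cons(a, a)))  →  g(pair(pair(c, a), e), pair(cons(a, c), cons(a, a)))   [R6 at 2.1.2]
5. g(pair(pair(c, a), e), pair(cons(a, c), cons(a, a)))  →  e   [R6 at ε]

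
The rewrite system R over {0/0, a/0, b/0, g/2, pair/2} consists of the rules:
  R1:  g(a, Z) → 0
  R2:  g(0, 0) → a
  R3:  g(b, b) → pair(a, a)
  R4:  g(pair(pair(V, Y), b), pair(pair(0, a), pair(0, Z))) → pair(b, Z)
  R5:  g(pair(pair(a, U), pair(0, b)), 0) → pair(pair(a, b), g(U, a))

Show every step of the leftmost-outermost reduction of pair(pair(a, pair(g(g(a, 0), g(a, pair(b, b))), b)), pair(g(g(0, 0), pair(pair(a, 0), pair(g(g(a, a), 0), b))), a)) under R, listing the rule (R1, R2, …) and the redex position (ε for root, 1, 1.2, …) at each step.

pair(pair(a, pair(a, b)), pair(0, a))

1. pair(pair(a, pair(g(g(a, 0), g(a, pair(b, b))), b)), pair(g(g(0, 0), pair(pair(a, 0), pair(g(g(a, a), 0), b))), a))  →  pair(pair(a, pair(g(0, g(a, pair(b, b))), b)), pair(g(g(0, 0), pair(pair(a, 0), pair(g(g(a, a), 0), b))), a))   [R1 at 1.2.1.1]
2. pair(pair(a, pair(g(0, g(a, pair(b, b))), b)), pair(g(g(0, 0), pair(pair(a, 0), pair(g(g(a, a), 0), b))), a))  →  pair(pair(a, pair(g(0, 0), b)), pair(g(g(0, 0), pair(pair(a, 0), pair(g(g(a, a), 0), b))), a))   [R1 at 1.2.1.2]
3. pair(pair(a, pair(g(0, 0), b)), pair(g(g(0, 0), pair(pair(a, 0), pair(g(g(a, a), 0), b))), a))  →  pair(pair(a, pair(a, b)), pair(g(g(0, 0), pair(pair(a, 0), pair(g(g(a, a), 0), b))), a))   [R2 at 1.2.1]
4. pair(pair(a, pair(a, b)), pair(g(g(0, 0), pair(pair(a, 0), pair(g(g(a, a), 0), b))), a))  →  pair(pair(a, pair(a, b)), pair(g(a, pair(pair(a, 0), pair(g(g(a, a), 0), b))), a))   [R2 at 2.1.1]
5. pair(pair(a, pair(a, b)), pair(g(a, pair(pair(a, 0), pair(g(g(a, a), 0), b))), a))  →  pair(pair(a, pair(a, b)), pair(0, a))   [R1 at 2.1]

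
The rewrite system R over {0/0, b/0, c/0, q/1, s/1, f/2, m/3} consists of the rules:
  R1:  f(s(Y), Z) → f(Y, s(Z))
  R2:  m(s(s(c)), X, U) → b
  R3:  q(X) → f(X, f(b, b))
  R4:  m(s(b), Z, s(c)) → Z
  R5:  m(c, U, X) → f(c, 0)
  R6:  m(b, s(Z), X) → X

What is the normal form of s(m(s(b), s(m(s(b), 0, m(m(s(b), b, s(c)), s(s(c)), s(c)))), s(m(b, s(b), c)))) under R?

1. s(m(s(b), s(m(s(b), 0, m(m(s(b), b, s(c)), s(s(c)), s(c)))), s(m(b, s(b), c))))  →  s(m(s(b), s(m(s(b), 0, m(b, s(s(c)), s(c)))), s(m(b, s(b), c))))   [R4 at 1.2.1.3.1]
2. s(m(s(b), s(m(s(b), 0, m(b, s(s(c)), s(c)))), s(m(b, s(b), c))))  →  s(m(s(b), s(m(s(b), 0, s(c))), s(m(b, s(b), c))))   [R6 at 1.2.1.3]
3. s(m(s(b), s(m(s(b), 0, s(c))), s(m(b, s(b), c))))  →  s(m(s(b), s(0), s(m(b, s(b), c))))   [R4 at 1.2.1]
4. s(m(s(b), s(0), s(m(b, s(b), c))))  →  s(m(s(b), s(0), s(c)))   [R6 at 1.3.1]
5. s(m(s(b), s(0), s(c)))  →  s(s(0))   [R4 at 1]

s(s(0))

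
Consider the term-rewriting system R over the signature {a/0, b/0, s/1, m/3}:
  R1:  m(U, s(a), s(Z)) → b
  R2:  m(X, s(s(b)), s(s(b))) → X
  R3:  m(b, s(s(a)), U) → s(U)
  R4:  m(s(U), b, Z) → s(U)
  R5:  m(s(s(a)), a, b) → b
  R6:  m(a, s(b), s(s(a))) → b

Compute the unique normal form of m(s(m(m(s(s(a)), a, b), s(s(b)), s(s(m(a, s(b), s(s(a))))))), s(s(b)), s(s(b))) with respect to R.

s(b)

1. m(s(m(m(s(s(a)), a, b), s(s(b)), s(s(m(a, s(b), s(s(a))))))), s(s(b)), s(s(b)))  →  s(m(m(s(s(a)), a, b), s(s(b)), s(s(m(a, s(b), s(s(a)))))))   [R2 at ε]
2. s(m(m(s(s(a)), a, b), s(s(b)), s(s(m(a, s(b), s(s(a)))))))  →  s(m(b, s(s(b)), s(s(m(a, s(b), s(s(a)))))))   [R5 at 1.1]
3. s(m(b, s(s(b)), s(s(m(a, s(b), s(s(a)))))))  →  s(m(b, s(s(b)), s(s(b))))   [R6 at 1.3.1.1]
4. s(m(b, s(s(b)), s(s(b))))  →  s(b)   [R2 at 1]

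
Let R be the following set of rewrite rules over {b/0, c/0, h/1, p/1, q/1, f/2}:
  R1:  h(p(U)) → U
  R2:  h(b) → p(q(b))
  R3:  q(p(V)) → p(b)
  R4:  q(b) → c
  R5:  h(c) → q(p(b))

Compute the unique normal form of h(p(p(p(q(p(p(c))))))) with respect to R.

p(p(p(b)))

1. h(p(p(p(q(p(p(c)))))))  →  p(p(q(p(p(c)))))   [R1 at ε]
2. p(p(q(p(p(c)))))  →  p(p(p(b)))   [R3 at 1.1]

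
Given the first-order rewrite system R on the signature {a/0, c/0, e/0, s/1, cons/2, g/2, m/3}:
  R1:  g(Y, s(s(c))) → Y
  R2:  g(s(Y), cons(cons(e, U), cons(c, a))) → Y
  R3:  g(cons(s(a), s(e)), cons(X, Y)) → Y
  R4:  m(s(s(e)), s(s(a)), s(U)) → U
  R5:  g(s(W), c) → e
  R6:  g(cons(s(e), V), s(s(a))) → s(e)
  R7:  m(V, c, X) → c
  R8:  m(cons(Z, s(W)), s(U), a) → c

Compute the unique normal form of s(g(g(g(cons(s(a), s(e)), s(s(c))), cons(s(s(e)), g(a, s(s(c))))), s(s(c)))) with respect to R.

1. s(g(g(g(cons(s(a), s(e)), s(s(c))), cons(s(s(e)), g(a, s(s(c))))), s(s(c))))  →  s(g(g(cons(s(a), s(e)), s(s(c))), cons(s(s(e)), g(a, s(s(c))))))   [R1 at 1]
2. s(g(g(cons(s(a), s(e)), s(s(c))), cons(s(s(e)), g(a, s(s(c))))))  →  s(g(cons(s(a), s(e)), cons(s(s(e)), g(a, s(s(c))))))   [R1 at 1.1]
3. s(g(cons(s(a), s(e)), cons(s(s(e)), g(a, s(s(c))))))  →  s(g(a, s(s(c))))   [R3 at 1]
4. s(g(a, s(s(c))))  →  s(a)   [R1 at 1]

s(a)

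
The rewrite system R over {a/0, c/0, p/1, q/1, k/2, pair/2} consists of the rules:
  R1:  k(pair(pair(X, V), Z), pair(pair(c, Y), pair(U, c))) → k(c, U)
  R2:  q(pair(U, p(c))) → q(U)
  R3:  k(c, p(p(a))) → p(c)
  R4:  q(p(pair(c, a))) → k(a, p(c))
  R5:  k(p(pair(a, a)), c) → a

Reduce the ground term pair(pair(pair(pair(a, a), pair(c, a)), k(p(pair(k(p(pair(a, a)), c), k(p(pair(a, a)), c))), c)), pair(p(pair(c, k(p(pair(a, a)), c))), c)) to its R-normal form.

pair(pair(pair(pair(a, a), pair(c, a)), a), pair(p(pair(c, a)), c))

1. pair(pair(pair(pair(a, a), pair(c, a)), k(p(pair(k(p(pair(a, a)), c), k(p(pair(a, a)), c))), c)), pair(p(pair(c, k(p(pair(a, a)), c))), c))  →  pair(pair(pair(pair(a, a), pair(c, a)), k(p(pair(a, k(p(pair(a, a)), c))), c)), pair(p(pair(c, k(p(pair(a, a)), c))), c))   [R5 at 1.2.1.1.1]
2. pair(pair(pair(pair(a, a), pair(c, a)), k(p(pair(a, k(p(pair(a, a)), c))), c)), pair(p(pair(c, k(p(pair(a, a)), c))), c))  →  pair(pair(pair(pair(a, a), pair(c, a)), k(p(pair(a, a)), c)), pair(p(pair(c, k(p(pair(a, a)), c))), c))   [R5 at 1.2.1.1.2]
3. pair(pair(pair(pair(a, a), pair(c, a)), k(p(pair(a, a)), c)), pair(p(pair(c, k(p(pair(a, a)), c))), c))  →  pair(pair(pair(pair(a, a), pair(c, a)), a), pair(p(pair(c, k(p(pair(a, a)), c))), c))   [R5 at 1.2]
4. pair(pair(pair(pair(a, a), pair(c, a)), a), pair(p(pair(c, k(p(pair(a, a)), c))), c))  →  pair(pair(pair(pair(a, a), pair(c, a)), a), pair(p(pair(c, a)), c))   [R5 at 2.1.1.2]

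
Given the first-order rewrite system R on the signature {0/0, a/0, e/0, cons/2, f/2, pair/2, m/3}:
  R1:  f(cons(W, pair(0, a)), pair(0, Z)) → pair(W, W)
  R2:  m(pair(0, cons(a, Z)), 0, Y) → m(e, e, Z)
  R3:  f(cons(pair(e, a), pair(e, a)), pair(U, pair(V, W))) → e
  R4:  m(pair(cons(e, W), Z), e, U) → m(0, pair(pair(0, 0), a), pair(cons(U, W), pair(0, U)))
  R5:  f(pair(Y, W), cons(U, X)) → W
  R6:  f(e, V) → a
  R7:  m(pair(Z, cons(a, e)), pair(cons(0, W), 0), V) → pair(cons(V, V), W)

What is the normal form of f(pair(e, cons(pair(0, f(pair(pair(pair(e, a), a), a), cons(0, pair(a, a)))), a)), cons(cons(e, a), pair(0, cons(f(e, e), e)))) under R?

cons(pair(0, a), a)

1. f(pair(e, cons(pair(0, f(pair(pair(pair(e, a), a), a), cons(0, pair(a, a)))), a)), cons(cons(e, a), pair(0, cons(f(e, e), e))))  →  cons(pair(0, f(pair(pair(pair(e, a), a), a), cons(0, pair(a, a)))), a)   [R5 at ε]
2. cons(pair(0, f(pair(pair(pair(e, a), a), a), cons(0, pair(a, a)))), a)  →  cons(pair(0, a), a)   [R5 at 1.2]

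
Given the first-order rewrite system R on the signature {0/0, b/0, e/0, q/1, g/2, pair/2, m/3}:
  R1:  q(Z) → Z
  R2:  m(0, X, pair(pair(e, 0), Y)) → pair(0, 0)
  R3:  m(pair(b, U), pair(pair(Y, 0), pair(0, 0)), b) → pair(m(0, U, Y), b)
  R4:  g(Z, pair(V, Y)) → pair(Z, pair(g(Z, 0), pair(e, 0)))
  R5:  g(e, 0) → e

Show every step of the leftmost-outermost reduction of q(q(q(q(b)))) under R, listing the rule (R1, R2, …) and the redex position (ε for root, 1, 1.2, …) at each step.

b

1. q(q(q(q(b))))  →  q(q(q(b)))   [R1 at ε]
2. q(q(q(b)))  →  q(q(b))   [R1 at ε]
3. q(q(b))  →  q(b)   [R1 at ε]
4. q(b)  →  b   [R1 at ε]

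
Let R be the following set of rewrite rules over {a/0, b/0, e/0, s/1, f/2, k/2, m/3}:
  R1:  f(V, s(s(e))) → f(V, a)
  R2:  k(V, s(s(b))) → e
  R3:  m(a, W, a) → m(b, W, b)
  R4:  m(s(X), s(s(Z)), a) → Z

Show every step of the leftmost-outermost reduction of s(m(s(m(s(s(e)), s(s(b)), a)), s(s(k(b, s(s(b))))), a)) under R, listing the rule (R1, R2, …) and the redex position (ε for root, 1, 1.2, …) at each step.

s(e)

1. s(m(s(m(s(s(e)), s(s(b)), a)), s(s(k(b, s(s(b))))), a))  →  s(k(b, s(s(b))))   [R4 at 1]
2. s(k(b, s(s(b))))  →  s(e)   [R2 at 1]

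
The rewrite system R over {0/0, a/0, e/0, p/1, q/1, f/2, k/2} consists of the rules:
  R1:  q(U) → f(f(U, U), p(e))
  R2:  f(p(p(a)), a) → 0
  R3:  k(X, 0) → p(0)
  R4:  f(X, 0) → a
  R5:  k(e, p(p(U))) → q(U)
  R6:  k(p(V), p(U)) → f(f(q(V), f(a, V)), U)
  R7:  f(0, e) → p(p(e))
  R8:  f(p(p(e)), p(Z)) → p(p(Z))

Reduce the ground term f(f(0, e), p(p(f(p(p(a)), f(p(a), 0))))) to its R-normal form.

1. f(f(0, e), p(p(f(p(p(a)), f(p(a), 0)))))  →  f(p(p(e)), p(p(f(p(p(a)), f(p(a), 0)))))   [R7 at 1]
2. f(p(p(e)), p(p(f(p(p(a)), f(p(a), 0)))))  →  p(p(p(f(p(p(a)), f(p(a), 0)))))   [R8 at ε]
3. p(p(p(f(p(p(a)), f(p(a), 0)))))  →  p(p(p(f(p(p(a)), a))))   [R4 at 1.1.1.2]
4. p(p(p(f(p(p(a)), a))))  →  p(p(p(0)))   [R2 at 1.1.1]

p(p(p(0)))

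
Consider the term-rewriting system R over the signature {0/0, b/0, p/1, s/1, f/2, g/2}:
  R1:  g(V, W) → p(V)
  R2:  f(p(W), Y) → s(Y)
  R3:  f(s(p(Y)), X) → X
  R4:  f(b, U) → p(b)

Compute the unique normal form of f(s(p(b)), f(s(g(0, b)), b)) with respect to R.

1. f(s(p(b)), f(s(g(0, b)), b))  →  f(s(g(0, b)), b)   [R3 at ε]
2. f(s(g(0, b)), b)  →  f(s(p(0)), b)   [R1 at 1.1]
3. f(s(p(0)), b)  →  b   [R3 at ε]

b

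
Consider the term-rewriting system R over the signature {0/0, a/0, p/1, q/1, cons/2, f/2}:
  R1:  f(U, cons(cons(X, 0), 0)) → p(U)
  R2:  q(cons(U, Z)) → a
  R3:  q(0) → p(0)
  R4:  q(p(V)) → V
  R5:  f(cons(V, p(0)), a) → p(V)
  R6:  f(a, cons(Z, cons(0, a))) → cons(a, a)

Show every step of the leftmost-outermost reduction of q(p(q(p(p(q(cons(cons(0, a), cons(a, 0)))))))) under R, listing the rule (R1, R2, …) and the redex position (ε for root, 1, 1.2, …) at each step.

p(a)

1. q(p(q(p(p(q(cons(cons(0, a), cons(a, 0))))))))  →  q(p(p(q(cons(cons(0, a), cons(a, 0))))))   [R4 at ε]
2. q(p(p(q(cons(cons(0, a), cons(a, 0))))))  →  p(q(cons(cons(0, a), cons(a, 0))))   [R4 at ε]
3. p(q(cons(cons(0, a), cons(a, 0))))  →  p(a)   [R2 at 1]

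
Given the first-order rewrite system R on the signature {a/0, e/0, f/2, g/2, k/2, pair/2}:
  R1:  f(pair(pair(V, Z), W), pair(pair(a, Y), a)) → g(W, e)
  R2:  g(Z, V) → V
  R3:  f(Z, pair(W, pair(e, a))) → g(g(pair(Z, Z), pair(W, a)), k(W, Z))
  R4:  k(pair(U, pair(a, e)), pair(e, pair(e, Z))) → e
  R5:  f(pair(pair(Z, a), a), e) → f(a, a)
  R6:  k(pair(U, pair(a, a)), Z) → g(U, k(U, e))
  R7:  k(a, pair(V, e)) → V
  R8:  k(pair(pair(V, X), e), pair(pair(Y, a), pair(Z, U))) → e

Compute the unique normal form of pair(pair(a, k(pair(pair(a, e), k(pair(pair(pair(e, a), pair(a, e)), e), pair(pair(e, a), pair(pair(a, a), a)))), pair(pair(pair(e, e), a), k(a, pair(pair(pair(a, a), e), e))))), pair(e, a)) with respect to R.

1. pair(pair(a, k(pair(pair(a, e), k(pair(pair(pair(e, a), pair(a, e)), e), pair(pair(e, a), pair(pair(a, a), a)))), pair(pair(pair(e, e), a), k(a, pair(pair(pair(a, a), e), e))))), pair(e, a))  →  pair(pair(a, k(pair(pair(a, e), e), pair(pair(pair(e, e), a), k(a, pair(pair(pair(a, a), e), e))))), pair(e, a))   [R8 at 1.2.1.2]
2. pair(pair(a, k(pair(pair(a, e), e), pair(pair(pair(e, e), a), k(a, pair(pair(pair(a, a), e), e))))), pair(e, a))  →  pair(pair(a, k(pair(pair(a, e), e), pair(pair(pair(e, e), a), pair(pair(a, a), e)))), pair(e, a))   [R7 at 1.2.2.2]
3. pair(pair(a, k(pair(pair(a, e), e), pair(pair(pair(e, e), a), pair(pair(a, a), e)))), pair(e, a))  →  pair(pair(a, e), pair(e, a))   [R8 at 1.2]

pair(pair(a, e), pair(e, a))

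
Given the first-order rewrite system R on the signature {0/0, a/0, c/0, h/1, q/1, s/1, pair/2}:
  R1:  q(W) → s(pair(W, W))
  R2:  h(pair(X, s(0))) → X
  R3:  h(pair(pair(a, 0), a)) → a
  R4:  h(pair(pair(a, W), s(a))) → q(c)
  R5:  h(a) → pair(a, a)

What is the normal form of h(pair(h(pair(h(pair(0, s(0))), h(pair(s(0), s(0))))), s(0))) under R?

1. h(pair(h(pair(h(pair(0, s(0))), h(pair(s(0), s(0))))), s(0)))  →  h(pair(h(pair(0, s(0))), h(pair(s(0), s(0)))))   [R2 at ε]
2. h(pair(h(pair(0, s(0))), h(pair(s(0), s(0)))))  →  h(pair(0, h(pair(s(0), s(0)))))   [R2 at 1.1]
3. h(pair(0, h(pair(s(0), s(0)))))  →  h(pair(0, s(0)))   [R2 at 1.2]
4. h(pair(0, s(0)))  →  0   [R2 at ε]

0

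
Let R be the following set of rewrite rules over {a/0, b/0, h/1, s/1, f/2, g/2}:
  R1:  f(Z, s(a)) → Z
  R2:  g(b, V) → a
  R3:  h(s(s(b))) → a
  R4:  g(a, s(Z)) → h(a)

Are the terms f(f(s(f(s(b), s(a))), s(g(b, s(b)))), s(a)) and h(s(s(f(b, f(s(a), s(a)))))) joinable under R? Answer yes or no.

no — NF(t₁) = s(s(b)), NF(t₂) = a

Reduce t₁ = f(f(s(f(s(b), s(a))), s(g(b, s(b)))), s(a)):
1. f(f(s(f(s(b), s(a))), s(g(b, s(b)))), s(a))  →  f(s(f(s(b), s(a))), s(g(b, s(b))))   [R1 at ε]
2. f(s(f(s(b), s(a))), s(g(b, s(b))))  →  f(s(s(b)), s(g(b, s(b))))   [R1 at 1.1]
3. f(s(s(b)), s(g(b, s(b))))  →  f(s(s(b)), s(a))   [R2 at 2.1]
4. f(s(s(b)), s(a))  →  s(s(b))   [R1 at ε]

Reduce t₂ = h(s(s(f(b, f(s(a), s(a)))))):
1. h(s(s(f(b, f(s(a), s(a))))))  →  h(s(s(f(b, s(a)))))   [R1 at 1.1.1.2]
2. h(s(s(f(b, s(a)))))  →  h(s(s(b)))   [R1 at 1.1.1]
3. h(s(s(b)))  →  a   [R3 at ε]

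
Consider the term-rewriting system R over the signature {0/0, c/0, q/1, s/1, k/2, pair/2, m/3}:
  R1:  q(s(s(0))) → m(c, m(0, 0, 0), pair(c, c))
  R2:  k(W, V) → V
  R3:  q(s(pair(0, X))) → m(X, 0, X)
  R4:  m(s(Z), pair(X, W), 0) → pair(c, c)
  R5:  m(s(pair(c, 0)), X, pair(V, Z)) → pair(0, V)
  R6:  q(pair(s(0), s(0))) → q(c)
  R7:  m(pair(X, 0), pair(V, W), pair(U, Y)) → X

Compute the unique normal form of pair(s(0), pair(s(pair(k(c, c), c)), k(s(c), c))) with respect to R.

1. pair(s(0), pair(s(pair(k(c, c), c)), k(s(c), c)))  →  pair(s(0), pair(s(pair(c, c)), k(s(c), c)))   [R2 at 2.1.1.1]
2. pair(s(0), pair(s(pair(c, c)), k(s(c), c)))  →  pair(s(0), pair(s(pair(c, c)), c))   [R2 at 2.2]

pair(s(0), pair(s(pair(c, c)), c))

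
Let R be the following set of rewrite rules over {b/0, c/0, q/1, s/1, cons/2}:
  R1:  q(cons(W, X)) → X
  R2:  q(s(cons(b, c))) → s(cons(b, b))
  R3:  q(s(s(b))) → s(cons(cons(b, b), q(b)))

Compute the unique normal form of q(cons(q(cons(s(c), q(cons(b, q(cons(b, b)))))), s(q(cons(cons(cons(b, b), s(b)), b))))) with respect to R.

1. q(cons(q(cons(s(c), q(cons(b, q(cons(b, b)))))), s(q(cons(cons(cons(b, b), s(b)), b)))))  →  s(q(cons(cons(cons(b, b), s(b)), b)))   [R1 at ε]
2. s(q(cons(cons(cons(b, b), s(b)), b)))  →  s(b)   [R1 at 1]

s(b)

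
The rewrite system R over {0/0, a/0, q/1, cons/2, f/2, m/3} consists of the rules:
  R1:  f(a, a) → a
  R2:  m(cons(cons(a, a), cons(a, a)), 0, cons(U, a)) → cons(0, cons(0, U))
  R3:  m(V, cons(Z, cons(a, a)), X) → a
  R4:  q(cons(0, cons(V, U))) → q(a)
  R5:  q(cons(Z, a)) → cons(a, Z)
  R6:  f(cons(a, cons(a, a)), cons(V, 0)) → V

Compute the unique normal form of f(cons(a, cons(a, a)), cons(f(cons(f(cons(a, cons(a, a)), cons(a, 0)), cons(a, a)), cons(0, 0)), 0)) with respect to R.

0

1. f(cons(a, cons(a, a)), cons(f(cons(f(cons(a, cons(a, a)), cons(a, 0)), cons(a, a)), cons(0, 0)), 0))  →  f(cons(f(cons(a, cons(a, a)), cons(a, 0)), cons(a, a)), cons(0, 0))   [R6 at ε]
2. f(cons(f(cons(a, cons(a, a)), cons(a, 0)), cons(a, a)), cons(0, 0))  →  f(cons(a, cons(a, a)), cons(0, 0))   [R6 at 1.1]
3. f(cons(a, cons(a, a)), cons(0, 0))  →  0   [R6 at ε]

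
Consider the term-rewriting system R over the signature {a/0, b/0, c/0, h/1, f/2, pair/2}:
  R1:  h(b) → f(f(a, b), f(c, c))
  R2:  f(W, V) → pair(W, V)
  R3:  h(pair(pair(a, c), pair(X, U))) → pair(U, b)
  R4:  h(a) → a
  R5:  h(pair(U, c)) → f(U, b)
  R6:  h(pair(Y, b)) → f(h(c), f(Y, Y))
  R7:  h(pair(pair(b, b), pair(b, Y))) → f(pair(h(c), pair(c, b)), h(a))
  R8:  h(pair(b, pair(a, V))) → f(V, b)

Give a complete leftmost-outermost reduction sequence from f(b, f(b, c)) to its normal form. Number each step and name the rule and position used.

pair(b, pair(b, c))

1. f(b, f(b, c))  →  pair(b, f(b, c))   [R2 at ε]
2. pair(b, f(b, c))  →  pair(b, pair(b, c))   [R2 at 2]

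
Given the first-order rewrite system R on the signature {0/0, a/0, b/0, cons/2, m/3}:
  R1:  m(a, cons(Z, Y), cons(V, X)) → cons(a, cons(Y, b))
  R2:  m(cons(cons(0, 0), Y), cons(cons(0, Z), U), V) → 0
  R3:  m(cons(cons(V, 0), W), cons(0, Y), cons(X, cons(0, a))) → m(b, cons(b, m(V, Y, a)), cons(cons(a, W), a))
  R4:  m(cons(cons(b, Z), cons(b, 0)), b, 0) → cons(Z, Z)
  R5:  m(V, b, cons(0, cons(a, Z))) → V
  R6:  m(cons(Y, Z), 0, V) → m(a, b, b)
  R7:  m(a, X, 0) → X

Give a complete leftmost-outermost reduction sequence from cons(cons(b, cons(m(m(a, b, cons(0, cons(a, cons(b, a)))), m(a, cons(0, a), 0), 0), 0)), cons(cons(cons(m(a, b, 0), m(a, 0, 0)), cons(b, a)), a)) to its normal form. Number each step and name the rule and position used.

cons(cons(b, cons(cons(0, a), 0)), cons(cons(cons(b, 0), cons(b, a)), a))

1. cons(cons(b, cons(m(m(a, b, cons(0, cons(a, cons(b, a)))), m(a, cons(0, a), 0), 0), 0)), cons(cons(cons(m(a, b, 0), m(a, 0, 0)), cons(b, a)), a))  →  cons(cons(b, cons(m(a, m(a, cons(0, a), 0), 0), 0)), cons(cons(cons(m(a, b, 0), m(a, 0, 0)), cons(b, a)), a))   [R5 at 1.2.1.1]
2. cons(cons(b, cons(m(a, m(a, cons(0, a), 0), 0), 0)), cons(cons(cons(m(a, b, 0), m(a, 0, 0)), cons(b, a)), a))  →  cons(cons(b, cons(m(a, cons(0, a), 0), 0)), cons(cons(cons(m(a, b, 0), m(a, 0, 0)), cons(b, a)), a))   [R7 at 1.2.1]
3. cons(cons(b, cons(m(a, cons(0, a), 0), 0)), cons(cons(cons(m(a, b, 0), m(a, 0, 0)), cons(b, a)), a))  →  cons(cons(b, cons(cons(0, a), 0)), cons(cons(cons(m(a, b, 0), m(a, 0, 0)), cons(b, a)), a))   [R7 at 1.2.1]
4. cons(cons(b, cons(cons(0, a), 0)), cons(cons(cons(m(a, b, 0), m(a, 0, 0)), cons(b, a)), a))  →  cons(cons(b, cons(cons(0, a), 0)), cons(cons(cons(b, m(a, 0, 0)), cons(b, a)), a))   [R7 at 2.1.1.1]
5. cons(cons(b, cons(cons(0, a), 0)), cons(cons(cons(b, m(a, 0, 0)), cons(b, a)), a))  →  cons(cons(b, cons(cons(0, a), 0)), cons(cons(cons(b, 0), cons(b, a)), a))   [R7 at 2.1.1.2]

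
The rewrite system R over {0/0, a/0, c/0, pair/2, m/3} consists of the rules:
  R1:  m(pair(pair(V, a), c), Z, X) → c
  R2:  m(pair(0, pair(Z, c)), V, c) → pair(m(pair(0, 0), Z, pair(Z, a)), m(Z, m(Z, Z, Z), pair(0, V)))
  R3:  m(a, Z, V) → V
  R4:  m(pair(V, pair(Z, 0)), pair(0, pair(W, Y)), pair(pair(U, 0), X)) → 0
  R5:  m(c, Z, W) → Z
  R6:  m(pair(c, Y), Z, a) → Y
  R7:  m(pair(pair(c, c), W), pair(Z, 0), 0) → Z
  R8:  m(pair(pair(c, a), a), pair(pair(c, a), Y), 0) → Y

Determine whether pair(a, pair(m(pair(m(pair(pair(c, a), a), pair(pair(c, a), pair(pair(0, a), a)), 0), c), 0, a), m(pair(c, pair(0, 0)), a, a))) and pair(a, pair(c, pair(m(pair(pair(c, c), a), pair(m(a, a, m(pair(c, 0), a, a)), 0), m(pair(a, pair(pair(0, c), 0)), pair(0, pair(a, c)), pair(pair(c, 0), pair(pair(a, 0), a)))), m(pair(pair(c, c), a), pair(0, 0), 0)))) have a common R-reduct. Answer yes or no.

yes — NF(t₁) = pair(a, pair(c, pair(0, 0))), NF(t₂) = pair(a, pair(c, pair(0, 0)))

Reduce t₁ = pair(a, pair(m(pair(m(pair(pair(c, a), a), pair(pair(c, a), pair(pair(0, a), a)), 0), c), 0, a), m(pair(c, pair(0, 0)), a, a))):
1. pair(a, pair(m(pair(m(pair(pair(c, a), a), pair(pair(c, a), pair(pair(0, a), a)), 0), c), 0, a), m(pair(c, pair(0, 0)), a, a)))  →  pair(a, pair(m(pair(pair(pair(0, a), a), c), 0, a), m(pair(c, pair(0, 0)), a, a)))   [R8 at 2.1.1.1]
2. pair(a, pair(m(pair(pair(pair(0, a), a), c), 0, a), m(pair(c, pair(0, 0)), a, a)))  →  pair(a, pair(c, m(pair(c, pair(0, 0)), a, a)))   [R1 at 2.1]
3. pair(a, pair(c, m(pair(c, pair(0, 0)), a, a)))  →  pair(a, pair(c, pair(0, 0)))   [R6 at 2.2]

Reduce t₂ = pair(a, pair(c, pair(m(pair(pair(c, c), a), pair(m(a, a, m(pair(c, 0), a, a)), 0), m(pair(a, pair(pair(0, c), 0)), pair(0, pair(a, c)), pair(pair(c, 0), pair(pair(a, 0), a)))), m(pair(pair(c, c), a), pair(0, 0), 0)))):
1. pair(a, pair(c, pair(m(pair(pair(c, c), a), pair(m(a, a, m(pair(c, 0), a, a)), 0), m(pair(a, pair(pair(0, c), 0)), pair(0, pair(a, c)), pair(pair(c, 0), pair(pair(a, 0), a)))), m(pair(pair(c, c), a), pair(0, 0), 0))))  →  pair(a, pair(c, pair(m(pair(pair(c, c), a), pair(m(pair(c, 0), a, a), 0), m(pair(a, pair(pair(0, c), 0)), pair(0, pair(a, c)), pair(pair(c, 0), pair(pair(a, 0), a)))), m(pair(pair(c, c), a), pair(0, 0), 0))))   [R3 at 2.2.1.2.1]
2. pair(a, pair(c, pair(m(pair(pair(c, c), a), pair(m(pair(c, 0), a, a), 0), m(pair(a, pair(pair(0, c), 0)), pair(0, pair(a, c)), pair(pair(c, 0), pair(pair(a, 0), a)))), m(pair(pair(c, c), a), pair(0, 0), 0))))  →  pair(a, pair(c, pair(m(pair(pair(c, c), a), pair(0, 0), m(pair(a, pair(pair(0, c), 0)), pair(0, pair(a, c)), pair(pair(c, 0), pair(pair(a, 0), a)))), m(pair(pair(c, c), a), pair(0, 0), 0))))   [R6 at 2.2.1.2.1]
3. pair(a, pair(c, pair(m(pair(pair(c, c), a), pair(0, 0), m(pair(a, pair(pair(0, c), 0)), pair(0, pair(a, c)), pair(pair(c, 0), pair(pair(a, 0), a)))), m(pair(pair(c, c), a), pair(0, 0), 0))))  →  pair(a, pair(c, pair(m(pair(pair(c, c), a), pair(0, 0), 0), m(pair(pair(c, c), a), pair(0, 0), 0))))   [R4 at 2.2.1.3]
4. pair(a, pair(c, pair(m(pair(pair(c, c), a), pair(0, 0), 0), m(pair(pair(c, c), a), pair(0, 0), 0))))  →  pair(a, pair(c, pair(0, m(pair(pair(c, c), a), pair(0, 0), 0))))   [R7 at 2.2.1]
5. pair(a, pair(c, pair(0, m(pair(pair(c, c), a), pair(0, 0), 0))))  →  pair(a, pair(c, pair(0, 0)))   [R7 at 2.2.2]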